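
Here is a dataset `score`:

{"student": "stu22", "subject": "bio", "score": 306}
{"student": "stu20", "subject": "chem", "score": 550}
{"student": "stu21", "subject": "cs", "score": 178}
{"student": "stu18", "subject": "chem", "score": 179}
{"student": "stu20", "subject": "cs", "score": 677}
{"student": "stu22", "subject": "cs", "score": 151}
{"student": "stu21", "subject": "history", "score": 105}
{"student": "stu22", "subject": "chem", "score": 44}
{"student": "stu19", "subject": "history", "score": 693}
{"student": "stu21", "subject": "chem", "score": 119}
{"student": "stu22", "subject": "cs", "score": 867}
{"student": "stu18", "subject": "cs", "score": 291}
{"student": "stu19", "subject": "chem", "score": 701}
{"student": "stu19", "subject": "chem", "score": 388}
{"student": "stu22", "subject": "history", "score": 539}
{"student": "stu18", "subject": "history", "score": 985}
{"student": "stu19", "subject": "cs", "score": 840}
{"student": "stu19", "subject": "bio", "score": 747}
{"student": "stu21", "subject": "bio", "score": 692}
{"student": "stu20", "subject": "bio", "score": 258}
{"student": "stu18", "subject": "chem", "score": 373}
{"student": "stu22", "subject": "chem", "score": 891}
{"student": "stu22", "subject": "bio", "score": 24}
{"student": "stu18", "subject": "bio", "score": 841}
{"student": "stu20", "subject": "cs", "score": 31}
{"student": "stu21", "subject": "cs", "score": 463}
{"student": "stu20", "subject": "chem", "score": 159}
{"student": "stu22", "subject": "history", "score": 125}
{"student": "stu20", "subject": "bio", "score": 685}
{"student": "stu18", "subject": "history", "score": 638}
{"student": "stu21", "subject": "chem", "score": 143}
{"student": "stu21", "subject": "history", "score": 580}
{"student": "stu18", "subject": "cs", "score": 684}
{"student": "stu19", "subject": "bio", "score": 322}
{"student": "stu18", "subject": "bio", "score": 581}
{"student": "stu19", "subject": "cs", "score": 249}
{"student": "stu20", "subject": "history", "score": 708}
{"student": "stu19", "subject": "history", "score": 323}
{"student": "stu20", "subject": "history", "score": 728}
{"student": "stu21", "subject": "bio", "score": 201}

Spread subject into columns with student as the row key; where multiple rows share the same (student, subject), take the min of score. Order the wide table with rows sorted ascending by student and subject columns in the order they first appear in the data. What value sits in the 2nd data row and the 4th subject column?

323

With rows sorted ascending by student, row 2 is student=stu19. subject columns in first-appearance order: bio, chem, cs, history; column 4 is history.
Long rows with student=stu19, subject=history: min(693, 323) = 323.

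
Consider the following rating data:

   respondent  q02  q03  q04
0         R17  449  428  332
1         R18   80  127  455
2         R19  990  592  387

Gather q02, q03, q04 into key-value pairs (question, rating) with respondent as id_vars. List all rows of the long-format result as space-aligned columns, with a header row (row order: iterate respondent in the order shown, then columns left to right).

respondent  question  rating
R17         q02       449   
R17         q03       428   
R17         q04       332   
R18         q02       80    
R18         q03       127   
R18         q04       455   
R19         q02       990   
R19         q03       592   
R19         q04       387   

Each (respondent, column) pair becomes one row: 3 × 3 = 9 rows.
For example, (R17, q02) → rating=449.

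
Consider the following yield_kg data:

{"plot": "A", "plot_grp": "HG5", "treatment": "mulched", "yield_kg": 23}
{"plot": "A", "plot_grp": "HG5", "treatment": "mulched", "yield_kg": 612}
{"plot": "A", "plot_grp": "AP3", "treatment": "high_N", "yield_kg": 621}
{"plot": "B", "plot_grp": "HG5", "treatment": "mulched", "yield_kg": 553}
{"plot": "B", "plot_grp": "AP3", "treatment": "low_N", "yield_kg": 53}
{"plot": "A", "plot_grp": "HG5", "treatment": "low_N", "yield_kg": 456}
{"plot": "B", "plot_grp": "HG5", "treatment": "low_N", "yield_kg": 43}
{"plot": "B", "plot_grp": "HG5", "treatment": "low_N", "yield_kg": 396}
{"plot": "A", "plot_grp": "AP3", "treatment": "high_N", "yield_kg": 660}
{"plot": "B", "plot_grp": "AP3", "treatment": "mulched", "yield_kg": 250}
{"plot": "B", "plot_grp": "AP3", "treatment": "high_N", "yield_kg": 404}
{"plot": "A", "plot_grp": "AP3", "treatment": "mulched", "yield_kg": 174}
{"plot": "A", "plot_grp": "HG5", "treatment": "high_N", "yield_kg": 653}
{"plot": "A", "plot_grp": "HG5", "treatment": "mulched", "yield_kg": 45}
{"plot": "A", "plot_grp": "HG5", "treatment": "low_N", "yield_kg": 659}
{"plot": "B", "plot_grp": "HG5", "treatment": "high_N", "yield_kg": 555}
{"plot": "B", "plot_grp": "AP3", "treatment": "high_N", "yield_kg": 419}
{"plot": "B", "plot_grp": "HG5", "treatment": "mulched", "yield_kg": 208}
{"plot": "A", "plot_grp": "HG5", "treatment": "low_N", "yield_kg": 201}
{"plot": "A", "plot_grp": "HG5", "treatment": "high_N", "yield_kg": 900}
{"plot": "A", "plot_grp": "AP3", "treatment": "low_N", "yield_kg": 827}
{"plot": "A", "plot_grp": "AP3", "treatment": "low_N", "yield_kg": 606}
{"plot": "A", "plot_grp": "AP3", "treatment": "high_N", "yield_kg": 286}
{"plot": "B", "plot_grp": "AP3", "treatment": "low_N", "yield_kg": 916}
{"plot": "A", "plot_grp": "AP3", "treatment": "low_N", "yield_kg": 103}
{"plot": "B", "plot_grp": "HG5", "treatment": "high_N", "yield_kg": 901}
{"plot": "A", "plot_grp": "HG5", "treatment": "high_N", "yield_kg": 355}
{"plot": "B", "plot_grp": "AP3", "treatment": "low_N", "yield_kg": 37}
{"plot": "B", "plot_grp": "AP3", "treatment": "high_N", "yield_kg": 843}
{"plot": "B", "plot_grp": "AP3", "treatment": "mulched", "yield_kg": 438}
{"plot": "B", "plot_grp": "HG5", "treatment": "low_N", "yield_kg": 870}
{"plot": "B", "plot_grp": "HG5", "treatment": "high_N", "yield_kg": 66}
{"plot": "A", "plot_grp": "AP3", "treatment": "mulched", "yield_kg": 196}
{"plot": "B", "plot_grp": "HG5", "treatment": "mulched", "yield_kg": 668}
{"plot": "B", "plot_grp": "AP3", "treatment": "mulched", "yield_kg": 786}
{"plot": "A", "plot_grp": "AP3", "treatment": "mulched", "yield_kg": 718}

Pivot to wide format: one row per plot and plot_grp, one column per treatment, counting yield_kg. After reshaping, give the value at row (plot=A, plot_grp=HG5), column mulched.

Rows with plot=A, plot_grp=HG5 and treatment=mulched: yield_kg values are 23, 612, 45.
3 rows match — count = 3.

3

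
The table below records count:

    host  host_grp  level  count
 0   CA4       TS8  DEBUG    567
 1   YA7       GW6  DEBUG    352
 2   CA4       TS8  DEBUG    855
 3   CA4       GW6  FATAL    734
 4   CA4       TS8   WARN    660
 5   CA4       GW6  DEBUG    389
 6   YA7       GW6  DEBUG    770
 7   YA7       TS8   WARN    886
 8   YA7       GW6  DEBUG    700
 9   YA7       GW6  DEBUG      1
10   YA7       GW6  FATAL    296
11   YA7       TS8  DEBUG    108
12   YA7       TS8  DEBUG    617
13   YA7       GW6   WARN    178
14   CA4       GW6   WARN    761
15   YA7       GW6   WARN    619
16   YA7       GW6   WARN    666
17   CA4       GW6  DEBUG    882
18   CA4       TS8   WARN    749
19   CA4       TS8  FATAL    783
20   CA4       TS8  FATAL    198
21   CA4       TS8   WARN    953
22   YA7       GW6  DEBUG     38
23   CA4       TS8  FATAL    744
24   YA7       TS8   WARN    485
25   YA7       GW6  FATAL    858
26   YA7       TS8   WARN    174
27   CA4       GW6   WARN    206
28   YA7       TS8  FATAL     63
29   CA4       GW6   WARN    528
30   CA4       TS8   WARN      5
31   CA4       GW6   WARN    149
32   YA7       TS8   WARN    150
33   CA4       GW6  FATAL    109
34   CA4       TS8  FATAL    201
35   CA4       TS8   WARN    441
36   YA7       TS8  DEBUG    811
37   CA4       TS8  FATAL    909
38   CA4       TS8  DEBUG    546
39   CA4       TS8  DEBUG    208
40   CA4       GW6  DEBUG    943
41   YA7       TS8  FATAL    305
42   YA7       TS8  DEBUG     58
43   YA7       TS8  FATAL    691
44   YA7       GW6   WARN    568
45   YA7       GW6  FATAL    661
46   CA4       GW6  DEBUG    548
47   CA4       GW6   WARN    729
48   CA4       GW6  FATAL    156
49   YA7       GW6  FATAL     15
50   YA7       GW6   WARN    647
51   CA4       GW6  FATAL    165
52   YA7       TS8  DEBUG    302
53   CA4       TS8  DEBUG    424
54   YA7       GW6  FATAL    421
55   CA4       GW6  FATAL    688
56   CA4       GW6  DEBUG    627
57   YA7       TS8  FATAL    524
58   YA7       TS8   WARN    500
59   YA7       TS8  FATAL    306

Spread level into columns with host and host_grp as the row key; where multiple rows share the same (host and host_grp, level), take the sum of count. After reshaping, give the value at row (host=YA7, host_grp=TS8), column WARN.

2195

Rows with host=YA7, host_grp=TS8 and level=WARN: count values are 886, 485, 174, 150, 500.
886 + 485 + 174 + 150 + 500 = 2195.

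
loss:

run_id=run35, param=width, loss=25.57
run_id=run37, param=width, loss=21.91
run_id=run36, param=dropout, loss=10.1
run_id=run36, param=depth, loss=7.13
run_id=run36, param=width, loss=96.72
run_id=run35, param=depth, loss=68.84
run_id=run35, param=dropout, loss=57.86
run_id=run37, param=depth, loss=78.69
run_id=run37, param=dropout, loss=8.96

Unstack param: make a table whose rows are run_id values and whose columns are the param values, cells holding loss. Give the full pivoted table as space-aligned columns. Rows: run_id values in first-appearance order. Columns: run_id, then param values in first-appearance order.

run_id  width  dropout  depth
run35   25.57  57.86    68.84
run37   21.91  8.96     78.69
run36   96.72  10.1     7.13 

Columns: run_id plus the 3 distinct param values (width, dropout, depth).
For example, row run35 column width takes loss=25.57 from the long row (run35, width).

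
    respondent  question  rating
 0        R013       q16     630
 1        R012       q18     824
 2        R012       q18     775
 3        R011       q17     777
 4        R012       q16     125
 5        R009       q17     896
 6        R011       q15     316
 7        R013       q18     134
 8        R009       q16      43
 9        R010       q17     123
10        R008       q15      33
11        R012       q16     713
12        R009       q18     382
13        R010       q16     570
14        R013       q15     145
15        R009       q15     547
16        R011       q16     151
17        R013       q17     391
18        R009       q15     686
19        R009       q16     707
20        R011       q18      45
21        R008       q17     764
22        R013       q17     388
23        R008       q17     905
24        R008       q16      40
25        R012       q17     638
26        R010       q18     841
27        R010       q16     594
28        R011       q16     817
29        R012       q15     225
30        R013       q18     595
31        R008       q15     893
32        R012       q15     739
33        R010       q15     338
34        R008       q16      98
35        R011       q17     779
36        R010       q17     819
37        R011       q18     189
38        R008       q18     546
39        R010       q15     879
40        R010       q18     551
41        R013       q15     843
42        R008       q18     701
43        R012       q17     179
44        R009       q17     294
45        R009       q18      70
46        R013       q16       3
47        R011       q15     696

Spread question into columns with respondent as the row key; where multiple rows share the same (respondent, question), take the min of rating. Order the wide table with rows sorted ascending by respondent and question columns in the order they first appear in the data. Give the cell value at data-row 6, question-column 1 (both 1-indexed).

With rows sorted ascending by respondent, row 6 is respondent=R013. question columns in first-appearance order: q16, q18, q17, q15; column 1 is q16.
Long rows with respondent=R013, question=q16: min(630, 3) = 3.

3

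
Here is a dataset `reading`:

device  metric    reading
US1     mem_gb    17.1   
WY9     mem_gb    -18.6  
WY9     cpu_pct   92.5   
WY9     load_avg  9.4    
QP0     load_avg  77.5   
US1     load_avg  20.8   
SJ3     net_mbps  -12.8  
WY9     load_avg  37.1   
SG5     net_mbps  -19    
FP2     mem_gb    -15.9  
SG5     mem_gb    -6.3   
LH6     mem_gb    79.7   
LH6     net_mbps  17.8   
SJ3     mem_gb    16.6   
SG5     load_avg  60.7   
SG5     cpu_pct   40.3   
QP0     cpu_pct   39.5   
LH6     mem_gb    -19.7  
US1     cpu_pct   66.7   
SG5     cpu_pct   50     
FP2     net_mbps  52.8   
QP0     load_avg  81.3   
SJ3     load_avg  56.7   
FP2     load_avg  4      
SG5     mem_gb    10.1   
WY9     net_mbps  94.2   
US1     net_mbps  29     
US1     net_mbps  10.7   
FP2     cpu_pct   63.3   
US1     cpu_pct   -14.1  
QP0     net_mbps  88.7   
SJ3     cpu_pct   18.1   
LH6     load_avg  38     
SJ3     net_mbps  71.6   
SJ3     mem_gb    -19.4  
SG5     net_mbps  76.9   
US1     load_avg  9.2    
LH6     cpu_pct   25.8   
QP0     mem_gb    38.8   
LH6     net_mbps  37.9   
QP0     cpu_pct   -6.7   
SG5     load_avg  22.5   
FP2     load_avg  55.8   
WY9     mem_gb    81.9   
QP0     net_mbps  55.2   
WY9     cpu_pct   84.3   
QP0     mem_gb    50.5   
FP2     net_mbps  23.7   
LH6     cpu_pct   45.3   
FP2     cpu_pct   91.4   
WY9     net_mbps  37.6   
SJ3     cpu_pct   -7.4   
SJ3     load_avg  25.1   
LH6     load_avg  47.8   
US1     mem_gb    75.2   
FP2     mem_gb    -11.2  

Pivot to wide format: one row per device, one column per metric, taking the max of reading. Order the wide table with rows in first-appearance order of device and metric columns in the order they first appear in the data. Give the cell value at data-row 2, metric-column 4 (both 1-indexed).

With rows in first-appearance order of device, row 2 is device=WY9. metric columns in first-appearance order: mem_gb, cpu_pct, load_avg, net_mbps; column 4 is net_mbps.
Long rows with device=WY9, metric=net_mbps: max(94.2, 37.6) = 94.2.

94.2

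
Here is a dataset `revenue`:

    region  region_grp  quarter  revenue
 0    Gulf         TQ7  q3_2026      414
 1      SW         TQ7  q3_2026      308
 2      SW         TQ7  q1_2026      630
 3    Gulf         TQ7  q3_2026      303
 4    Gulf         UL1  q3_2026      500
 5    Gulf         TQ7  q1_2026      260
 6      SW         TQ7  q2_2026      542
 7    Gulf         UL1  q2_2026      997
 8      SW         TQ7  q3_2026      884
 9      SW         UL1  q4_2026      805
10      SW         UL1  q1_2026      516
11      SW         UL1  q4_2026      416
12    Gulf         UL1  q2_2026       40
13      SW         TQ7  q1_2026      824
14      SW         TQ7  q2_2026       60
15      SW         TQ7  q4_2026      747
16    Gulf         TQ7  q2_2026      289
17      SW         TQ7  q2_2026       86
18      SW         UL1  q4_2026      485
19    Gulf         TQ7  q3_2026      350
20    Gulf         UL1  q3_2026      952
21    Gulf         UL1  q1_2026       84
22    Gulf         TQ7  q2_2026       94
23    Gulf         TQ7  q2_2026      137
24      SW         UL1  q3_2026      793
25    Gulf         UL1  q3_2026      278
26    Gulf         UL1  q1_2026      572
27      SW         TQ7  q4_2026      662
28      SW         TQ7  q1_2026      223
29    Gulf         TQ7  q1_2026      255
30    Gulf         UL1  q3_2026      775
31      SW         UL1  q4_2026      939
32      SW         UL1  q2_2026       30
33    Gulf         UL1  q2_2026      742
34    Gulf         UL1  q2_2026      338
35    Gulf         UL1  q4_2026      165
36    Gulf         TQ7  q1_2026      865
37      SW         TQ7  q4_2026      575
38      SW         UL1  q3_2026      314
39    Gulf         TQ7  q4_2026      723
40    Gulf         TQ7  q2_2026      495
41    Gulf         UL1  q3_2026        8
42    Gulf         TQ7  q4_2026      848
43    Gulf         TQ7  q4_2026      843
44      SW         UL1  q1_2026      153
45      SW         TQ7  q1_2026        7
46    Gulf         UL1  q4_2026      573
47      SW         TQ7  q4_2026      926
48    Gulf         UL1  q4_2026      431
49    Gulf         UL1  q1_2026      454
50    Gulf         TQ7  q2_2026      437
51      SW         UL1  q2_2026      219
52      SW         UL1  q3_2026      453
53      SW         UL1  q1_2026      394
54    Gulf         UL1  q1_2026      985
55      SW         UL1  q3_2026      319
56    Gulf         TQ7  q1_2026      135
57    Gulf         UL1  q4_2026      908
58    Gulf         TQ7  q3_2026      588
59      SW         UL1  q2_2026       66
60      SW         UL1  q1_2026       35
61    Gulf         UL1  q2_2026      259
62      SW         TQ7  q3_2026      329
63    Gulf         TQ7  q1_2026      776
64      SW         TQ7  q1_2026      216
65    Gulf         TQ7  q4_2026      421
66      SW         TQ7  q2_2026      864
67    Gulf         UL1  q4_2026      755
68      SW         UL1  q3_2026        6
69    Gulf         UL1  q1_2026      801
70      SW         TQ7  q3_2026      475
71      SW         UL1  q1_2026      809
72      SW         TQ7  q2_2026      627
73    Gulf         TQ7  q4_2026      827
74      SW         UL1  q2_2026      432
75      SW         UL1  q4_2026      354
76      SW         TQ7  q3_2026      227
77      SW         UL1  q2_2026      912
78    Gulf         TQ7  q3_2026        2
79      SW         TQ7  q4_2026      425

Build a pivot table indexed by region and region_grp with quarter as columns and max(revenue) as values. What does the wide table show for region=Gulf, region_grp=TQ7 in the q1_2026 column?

Rows with region=Gulf, region_grp=TQ7 and quarter=q1_2026: revenue values are 260, 255, 865, 135, 776.
max(260, 255, 865, 135, 776) = 865.

865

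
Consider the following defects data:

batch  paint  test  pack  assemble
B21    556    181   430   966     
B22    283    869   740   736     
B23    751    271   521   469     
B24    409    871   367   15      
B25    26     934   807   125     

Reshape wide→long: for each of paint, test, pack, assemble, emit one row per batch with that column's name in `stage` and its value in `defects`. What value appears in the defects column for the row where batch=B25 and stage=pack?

Unpivoting turns each (batch, wide-column) pair into one long row.
The wide cell at row B25, column pack holds 807, so the long row (B25, pack) has defects=807.

807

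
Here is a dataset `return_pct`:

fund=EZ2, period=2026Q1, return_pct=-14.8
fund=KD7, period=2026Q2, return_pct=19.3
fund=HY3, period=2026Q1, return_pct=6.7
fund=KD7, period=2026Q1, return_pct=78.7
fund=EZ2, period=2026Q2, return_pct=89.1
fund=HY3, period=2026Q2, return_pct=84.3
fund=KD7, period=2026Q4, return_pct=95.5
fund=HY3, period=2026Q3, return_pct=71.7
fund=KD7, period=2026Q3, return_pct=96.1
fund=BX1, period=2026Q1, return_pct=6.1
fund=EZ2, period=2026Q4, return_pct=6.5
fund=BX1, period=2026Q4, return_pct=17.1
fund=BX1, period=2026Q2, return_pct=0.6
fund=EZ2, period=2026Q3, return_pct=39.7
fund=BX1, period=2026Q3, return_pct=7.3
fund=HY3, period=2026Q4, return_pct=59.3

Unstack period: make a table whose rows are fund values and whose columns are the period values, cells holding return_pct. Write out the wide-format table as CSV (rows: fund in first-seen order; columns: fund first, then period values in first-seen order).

fund,2026Q1,2026Q2,2026Q4,2026Q3
EZ2,-14.8,89.1,6.5,39.7
KD7,78.7,19.3,95.5,96.1
HY3,6.7,84.3,59.3,71.7
BX1,6.1,0.6,17.1,7.3

Columns: fund plus the 4 distinct period values (2026Q1, 2026Q2, 2026Q4, 2026Q3).
For example, row EZ2 column 2026Q1 takes return_pct=-14.8 from the long row (EZ2, 2026Q1).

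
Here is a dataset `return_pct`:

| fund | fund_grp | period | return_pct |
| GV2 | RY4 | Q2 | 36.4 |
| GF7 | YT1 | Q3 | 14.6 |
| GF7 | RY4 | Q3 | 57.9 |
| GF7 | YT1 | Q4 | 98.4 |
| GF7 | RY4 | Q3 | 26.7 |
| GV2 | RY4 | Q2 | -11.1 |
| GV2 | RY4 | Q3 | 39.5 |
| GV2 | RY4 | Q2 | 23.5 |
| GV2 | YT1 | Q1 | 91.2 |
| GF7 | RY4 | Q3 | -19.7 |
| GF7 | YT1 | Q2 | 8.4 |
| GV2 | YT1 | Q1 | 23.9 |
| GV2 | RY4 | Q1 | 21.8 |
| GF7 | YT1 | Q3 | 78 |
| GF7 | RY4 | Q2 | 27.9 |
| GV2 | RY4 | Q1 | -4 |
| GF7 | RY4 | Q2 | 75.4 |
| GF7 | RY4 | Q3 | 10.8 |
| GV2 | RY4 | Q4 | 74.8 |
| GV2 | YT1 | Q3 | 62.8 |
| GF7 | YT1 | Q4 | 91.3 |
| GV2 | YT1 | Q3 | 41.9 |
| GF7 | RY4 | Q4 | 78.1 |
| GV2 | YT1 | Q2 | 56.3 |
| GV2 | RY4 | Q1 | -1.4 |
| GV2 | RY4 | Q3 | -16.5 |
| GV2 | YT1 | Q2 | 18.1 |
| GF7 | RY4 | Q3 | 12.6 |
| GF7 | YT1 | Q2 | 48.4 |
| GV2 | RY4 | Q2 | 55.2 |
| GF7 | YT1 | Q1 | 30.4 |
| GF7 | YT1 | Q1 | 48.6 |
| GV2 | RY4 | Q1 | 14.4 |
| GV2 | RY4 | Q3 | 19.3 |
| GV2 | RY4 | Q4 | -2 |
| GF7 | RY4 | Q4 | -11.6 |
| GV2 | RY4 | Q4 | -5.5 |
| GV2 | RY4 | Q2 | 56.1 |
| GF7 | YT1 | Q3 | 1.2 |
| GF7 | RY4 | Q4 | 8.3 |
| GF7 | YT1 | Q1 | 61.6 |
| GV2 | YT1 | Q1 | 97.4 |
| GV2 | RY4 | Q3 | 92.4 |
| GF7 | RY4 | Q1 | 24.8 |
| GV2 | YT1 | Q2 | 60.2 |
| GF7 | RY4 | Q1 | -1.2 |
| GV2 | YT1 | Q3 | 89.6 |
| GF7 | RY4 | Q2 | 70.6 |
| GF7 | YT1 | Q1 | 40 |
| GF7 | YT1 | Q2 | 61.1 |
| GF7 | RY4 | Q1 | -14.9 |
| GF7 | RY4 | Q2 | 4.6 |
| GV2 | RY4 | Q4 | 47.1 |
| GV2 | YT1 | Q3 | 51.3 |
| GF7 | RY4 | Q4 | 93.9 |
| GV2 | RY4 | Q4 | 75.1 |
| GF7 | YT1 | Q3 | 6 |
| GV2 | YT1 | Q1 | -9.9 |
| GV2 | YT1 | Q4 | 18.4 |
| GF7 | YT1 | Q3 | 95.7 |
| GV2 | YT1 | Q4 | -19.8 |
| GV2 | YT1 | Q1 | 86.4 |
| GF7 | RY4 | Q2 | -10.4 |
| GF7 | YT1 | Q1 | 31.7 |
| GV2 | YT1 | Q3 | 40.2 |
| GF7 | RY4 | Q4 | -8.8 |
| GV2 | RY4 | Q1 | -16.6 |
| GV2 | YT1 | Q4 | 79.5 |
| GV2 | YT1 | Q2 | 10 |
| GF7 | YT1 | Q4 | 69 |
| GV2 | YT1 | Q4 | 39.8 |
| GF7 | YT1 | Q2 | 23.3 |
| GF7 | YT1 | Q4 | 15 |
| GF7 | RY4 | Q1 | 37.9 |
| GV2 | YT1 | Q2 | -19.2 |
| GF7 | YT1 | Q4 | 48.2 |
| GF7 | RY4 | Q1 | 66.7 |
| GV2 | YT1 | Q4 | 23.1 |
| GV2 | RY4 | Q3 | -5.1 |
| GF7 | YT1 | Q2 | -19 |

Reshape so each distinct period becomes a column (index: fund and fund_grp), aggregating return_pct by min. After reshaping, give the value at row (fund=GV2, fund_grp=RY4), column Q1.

Rows with fund=GV2, fund_grp=RY4 and period=Q1: return_pct values are 21.8, -4, -1.4, 14.4, -16.6.
min(21.8, -4, -1.4, 14.4, -16.6) = -16.6.

-16.6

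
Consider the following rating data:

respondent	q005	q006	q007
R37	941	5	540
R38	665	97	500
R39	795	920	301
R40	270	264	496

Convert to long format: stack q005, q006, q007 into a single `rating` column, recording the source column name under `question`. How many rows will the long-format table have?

12

4 respondent values × 3 melted columns = 12 rows.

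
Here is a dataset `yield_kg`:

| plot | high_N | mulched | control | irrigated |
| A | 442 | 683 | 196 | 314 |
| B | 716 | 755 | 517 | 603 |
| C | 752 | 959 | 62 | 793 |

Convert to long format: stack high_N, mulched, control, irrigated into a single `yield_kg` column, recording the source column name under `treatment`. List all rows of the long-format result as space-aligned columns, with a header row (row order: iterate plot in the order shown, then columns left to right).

plot  treatment  yield_kg
A     high_N     442     
A     mulched    683     
A     control    196     
A     irrigated  314     
B     high_N     716     
B     mulched    755     
B     control    517     
B     irrigated  603     
C     high_N     752     
C     mulched    959     
C     control    62      
C     irrigated  793     

Each (plot, column) pair becomes one row: 3 × 4 = 12 rows.
For example, (A, high_N) → yield_kg=442.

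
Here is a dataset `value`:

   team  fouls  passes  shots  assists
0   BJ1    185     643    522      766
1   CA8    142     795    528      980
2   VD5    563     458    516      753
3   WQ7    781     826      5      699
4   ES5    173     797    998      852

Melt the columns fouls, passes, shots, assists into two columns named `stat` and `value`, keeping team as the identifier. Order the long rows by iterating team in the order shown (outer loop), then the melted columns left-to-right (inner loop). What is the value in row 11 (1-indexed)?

516

20 rows total (5 × 4). Row 11: index ⌊(11-1)/4⌋ = 2 into team → VD5; (11-1) mod 4 = 2 into the melted columns → shots.
So row 11 is (VD5, shots, 516); value = 516.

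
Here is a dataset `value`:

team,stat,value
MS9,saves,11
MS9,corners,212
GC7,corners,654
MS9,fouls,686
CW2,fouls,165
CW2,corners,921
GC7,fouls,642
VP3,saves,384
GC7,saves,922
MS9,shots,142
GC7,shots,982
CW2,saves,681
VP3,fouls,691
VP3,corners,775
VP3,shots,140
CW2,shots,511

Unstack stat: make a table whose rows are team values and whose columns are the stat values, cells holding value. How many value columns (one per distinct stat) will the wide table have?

4 distinct stat values: corners, fouls, shots, saves.

4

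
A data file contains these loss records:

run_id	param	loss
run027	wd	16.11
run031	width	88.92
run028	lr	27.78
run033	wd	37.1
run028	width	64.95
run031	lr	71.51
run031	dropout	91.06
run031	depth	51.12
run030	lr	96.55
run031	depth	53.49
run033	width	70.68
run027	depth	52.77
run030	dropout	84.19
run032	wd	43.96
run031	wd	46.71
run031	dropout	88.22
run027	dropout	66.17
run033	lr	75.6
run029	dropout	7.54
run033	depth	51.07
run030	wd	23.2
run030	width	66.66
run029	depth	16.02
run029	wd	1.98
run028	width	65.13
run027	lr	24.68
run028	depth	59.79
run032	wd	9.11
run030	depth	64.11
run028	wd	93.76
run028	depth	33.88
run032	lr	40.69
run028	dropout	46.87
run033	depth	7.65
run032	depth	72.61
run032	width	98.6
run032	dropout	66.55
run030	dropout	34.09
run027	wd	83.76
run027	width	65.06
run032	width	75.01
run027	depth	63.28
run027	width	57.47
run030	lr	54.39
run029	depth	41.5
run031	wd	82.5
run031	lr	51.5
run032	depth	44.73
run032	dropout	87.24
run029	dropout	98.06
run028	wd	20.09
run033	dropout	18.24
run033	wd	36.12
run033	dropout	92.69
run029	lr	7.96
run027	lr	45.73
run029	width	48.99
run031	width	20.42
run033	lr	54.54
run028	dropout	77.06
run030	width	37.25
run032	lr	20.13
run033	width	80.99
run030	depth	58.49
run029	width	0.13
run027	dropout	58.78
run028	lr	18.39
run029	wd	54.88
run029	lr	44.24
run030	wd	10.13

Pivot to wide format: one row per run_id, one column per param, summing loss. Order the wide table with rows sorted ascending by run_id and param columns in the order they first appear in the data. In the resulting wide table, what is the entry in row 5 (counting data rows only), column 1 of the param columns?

129.21

With rows sorted ascending by run_id, row 5 is run_id=run031. param columns in first-appearance order: wd, width, lr, dropout, depth; column 1 is wd.
Long rows with run_id=run031, param=wd: 46.71 + 82.5 = 129.21.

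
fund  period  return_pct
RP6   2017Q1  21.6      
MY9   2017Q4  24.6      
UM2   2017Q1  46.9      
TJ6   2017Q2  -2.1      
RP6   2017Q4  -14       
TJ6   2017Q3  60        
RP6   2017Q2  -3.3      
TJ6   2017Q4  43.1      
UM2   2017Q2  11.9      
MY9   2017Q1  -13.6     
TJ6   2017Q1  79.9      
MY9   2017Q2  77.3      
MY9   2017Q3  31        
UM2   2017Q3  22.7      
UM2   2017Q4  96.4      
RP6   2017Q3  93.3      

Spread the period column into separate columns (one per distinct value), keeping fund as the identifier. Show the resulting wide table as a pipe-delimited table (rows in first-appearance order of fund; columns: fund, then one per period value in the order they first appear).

Columns: fund plus the 4 distinct period values (2017Q1, 2017Q4, 2017Q2, 2017Q3).
For example, row RP6 column 2017Q1 takes return_pct=21.6 from the long row (RP6, 2017Q1).

| fund | 2017Q1 | 2017Q4 | 2017Q2 | 2017Q3 |
| RP6 | 21.6 | -14 | -3.3 | 93.3 |
| MY9 | -13.6 | 24.6 | 77.3 | 31 |
| UM2 | 46.9 | 96.4 | 11.9 | 22.7 |
| TJ6 | 79.9 | 43.1 | -2.1 | 60 |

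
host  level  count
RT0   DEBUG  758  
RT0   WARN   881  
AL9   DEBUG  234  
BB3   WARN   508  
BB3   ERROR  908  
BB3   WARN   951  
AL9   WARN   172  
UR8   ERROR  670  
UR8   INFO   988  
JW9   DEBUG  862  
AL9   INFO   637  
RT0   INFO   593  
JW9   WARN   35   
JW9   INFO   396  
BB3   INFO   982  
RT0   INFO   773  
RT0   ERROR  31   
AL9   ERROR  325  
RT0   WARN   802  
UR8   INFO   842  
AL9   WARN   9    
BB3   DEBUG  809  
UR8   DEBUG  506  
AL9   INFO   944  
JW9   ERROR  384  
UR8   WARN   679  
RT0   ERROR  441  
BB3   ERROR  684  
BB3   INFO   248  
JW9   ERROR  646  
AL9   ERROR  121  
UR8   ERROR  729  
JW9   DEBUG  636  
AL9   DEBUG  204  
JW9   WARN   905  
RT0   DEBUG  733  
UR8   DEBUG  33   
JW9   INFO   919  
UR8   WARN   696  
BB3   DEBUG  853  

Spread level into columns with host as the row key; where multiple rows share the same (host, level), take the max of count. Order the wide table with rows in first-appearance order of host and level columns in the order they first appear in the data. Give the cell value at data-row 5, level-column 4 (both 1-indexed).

With rows in first-appearance order of host, row 5 is host=JW9. level columns in first-appearance order: DEBUG, WARN, ERROR, INFO; column 4 is INFO.
Long rows with host=JW9, level=INFO: max(396, 919) = 919.

919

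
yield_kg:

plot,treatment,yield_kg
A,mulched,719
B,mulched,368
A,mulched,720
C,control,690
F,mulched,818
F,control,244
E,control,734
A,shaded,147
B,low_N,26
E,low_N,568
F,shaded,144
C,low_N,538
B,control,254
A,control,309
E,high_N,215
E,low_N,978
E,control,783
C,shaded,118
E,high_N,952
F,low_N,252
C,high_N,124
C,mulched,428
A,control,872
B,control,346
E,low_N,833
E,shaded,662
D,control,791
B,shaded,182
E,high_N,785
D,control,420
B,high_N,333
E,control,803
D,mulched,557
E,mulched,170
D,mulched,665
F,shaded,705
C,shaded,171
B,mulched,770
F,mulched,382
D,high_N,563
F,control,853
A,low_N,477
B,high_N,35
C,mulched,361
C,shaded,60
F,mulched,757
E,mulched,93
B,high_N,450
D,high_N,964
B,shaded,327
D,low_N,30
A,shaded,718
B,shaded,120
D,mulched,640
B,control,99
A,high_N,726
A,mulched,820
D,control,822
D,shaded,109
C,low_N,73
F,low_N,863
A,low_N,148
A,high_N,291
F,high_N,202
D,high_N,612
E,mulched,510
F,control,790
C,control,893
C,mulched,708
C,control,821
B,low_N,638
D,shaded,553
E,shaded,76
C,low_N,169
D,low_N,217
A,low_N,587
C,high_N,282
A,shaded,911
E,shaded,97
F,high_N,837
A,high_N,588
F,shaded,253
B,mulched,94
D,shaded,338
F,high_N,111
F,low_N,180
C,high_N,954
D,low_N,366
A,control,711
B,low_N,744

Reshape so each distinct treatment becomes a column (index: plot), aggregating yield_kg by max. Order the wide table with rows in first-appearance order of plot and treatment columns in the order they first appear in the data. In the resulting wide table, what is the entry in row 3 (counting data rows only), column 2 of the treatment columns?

893

With rows in first-appearance order of plot, row 3 is plot=C. treatment columns in first-appearance order: mulched, control, shaded, low_N, high_N; column 2 is control.
Long rows with plot=C, treatment=control: max(690, 893, 821) = 893.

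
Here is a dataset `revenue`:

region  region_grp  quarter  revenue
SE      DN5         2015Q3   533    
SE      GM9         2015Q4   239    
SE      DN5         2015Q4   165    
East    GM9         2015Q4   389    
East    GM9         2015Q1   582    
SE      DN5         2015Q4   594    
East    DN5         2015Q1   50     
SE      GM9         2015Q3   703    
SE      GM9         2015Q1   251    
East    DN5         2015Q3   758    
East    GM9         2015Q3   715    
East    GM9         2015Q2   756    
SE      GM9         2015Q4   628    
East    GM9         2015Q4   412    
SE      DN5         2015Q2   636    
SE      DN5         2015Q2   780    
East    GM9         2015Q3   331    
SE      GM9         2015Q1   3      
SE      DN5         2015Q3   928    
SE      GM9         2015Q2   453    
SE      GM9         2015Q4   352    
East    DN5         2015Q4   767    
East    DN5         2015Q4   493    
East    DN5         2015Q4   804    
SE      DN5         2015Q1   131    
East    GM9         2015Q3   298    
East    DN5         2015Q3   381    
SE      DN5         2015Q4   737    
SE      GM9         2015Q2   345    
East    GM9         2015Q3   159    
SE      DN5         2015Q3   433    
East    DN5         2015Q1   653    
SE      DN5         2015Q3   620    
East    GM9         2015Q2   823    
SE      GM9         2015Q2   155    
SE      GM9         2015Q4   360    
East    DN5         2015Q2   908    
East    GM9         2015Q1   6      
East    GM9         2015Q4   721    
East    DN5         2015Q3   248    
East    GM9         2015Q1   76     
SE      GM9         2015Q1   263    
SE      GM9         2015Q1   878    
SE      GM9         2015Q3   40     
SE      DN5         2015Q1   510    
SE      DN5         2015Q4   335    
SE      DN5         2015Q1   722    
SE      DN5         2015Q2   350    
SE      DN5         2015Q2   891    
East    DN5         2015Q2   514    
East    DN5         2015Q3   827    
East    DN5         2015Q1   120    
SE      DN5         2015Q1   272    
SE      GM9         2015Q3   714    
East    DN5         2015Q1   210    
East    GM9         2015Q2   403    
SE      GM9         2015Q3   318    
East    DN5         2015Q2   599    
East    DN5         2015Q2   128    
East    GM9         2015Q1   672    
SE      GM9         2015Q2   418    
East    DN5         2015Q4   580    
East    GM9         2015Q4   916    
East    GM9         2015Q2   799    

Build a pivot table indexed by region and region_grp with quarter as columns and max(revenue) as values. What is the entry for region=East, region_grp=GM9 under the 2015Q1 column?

Rows with region=East, region_grp=GM9 and quarter=2015Q1: revenue values are 582, 6, 76, 672.
max(582, 6, 76, 672) = 672.

672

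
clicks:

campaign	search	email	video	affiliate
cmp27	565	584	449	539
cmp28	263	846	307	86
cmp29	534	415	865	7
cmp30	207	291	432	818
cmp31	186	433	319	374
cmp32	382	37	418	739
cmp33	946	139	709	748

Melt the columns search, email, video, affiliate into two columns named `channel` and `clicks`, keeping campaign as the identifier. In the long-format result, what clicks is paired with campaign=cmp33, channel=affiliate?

Unpivoting turns each (campaign, wide-column) pair into one long row.
The wide cell at row cmp33, column affiliate holds 748, so the long row (cmp33, affiliate) has clicks=748.

748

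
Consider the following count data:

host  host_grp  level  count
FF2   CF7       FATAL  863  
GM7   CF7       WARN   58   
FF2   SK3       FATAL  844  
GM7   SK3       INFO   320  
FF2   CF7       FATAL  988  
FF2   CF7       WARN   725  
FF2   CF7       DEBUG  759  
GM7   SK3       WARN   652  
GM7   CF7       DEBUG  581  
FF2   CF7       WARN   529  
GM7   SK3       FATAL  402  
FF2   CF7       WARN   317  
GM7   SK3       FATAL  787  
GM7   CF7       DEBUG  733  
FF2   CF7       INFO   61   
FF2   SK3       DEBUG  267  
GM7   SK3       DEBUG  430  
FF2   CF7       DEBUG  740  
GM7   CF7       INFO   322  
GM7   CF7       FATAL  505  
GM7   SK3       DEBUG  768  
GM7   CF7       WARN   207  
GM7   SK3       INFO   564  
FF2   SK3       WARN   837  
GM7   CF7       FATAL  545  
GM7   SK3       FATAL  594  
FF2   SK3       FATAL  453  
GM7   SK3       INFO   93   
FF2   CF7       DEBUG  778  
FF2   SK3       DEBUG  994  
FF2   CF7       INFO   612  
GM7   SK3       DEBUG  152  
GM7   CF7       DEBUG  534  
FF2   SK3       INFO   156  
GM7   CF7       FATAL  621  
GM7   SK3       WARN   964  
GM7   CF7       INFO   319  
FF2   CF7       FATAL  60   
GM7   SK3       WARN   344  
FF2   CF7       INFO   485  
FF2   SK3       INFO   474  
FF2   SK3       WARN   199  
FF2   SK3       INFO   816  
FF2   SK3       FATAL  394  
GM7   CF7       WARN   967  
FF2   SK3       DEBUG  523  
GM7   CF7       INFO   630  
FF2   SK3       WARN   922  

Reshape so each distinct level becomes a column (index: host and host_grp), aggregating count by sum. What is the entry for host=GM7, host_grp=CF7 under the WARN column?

Rows with host=GM7, host_grp=CF7 and level=WARN: count values are 58, 207, 967.
58 + 207 + 967 = 1232.

1232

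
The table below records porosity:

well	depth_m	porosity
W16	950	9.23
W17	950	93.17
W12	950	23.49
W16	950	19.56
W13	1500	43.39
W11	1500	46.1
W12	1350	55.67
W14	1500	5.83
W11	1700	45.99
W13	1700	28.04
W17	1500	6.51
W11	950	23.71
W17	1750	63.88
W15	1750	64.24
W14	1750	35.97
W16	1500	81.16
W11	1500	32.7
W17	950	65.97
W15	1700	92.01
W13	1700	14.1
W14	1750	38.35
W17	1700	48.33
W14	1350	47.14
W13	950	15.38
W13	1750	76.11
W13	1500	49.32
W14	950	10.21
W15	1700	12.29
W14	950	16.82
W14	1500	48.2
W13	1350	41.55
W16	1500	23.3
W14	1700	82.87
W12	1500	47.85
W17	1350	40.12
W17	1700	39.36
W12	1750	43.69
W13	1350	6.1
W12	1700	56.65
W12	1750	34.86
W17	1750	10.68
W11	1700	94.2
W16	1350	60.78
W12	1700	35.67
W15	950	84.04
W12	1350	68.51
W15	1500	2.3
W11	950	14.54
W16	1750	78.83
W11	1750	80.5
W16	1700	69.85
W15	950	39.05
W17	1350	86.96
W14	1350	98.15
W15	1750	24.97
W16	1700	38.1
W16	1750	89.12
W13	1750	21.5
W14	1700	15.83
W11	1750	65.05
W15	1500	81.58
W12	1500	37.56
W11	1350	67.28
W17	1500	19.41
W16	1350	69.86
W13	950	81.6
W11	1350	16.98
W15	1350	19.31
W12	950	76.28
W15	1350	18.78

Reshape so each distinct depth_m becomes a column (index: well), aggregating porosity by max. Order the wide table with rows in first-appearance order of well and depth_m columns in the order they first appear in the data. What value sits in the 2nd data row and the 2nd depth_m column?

With rows in first-appearance order of well, row 2 is well=W17. depth_m columns in first-appearance order: 950, 1500, 1350, 1700, 1750; column 2 is 1500.
Long rows with well=W17, depth_m=1500: max(6.51, 19.41) = 19.41.

19.41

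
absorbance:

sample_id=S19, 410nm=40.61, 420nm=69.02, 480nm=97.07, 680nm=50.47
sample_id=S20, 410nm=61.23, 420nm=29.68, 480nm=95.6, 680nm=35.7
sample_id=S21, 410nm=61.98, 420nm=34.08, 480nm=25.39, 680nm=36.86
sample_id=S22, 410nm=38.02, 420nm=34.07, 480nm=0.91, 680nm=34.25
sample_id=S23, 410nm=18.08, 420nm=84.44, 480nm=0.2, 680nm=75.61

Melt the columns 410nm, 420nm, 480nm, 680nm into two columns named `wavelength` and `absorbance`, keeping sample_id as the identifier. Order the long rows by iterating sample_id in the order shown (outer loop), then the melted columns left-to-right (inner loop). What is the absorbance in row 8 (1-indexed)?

20 rows total (5 × 4). Row 8: index ⌊(8-1)/4⌋ = 1 into sample_id → S20; (8-1) mod 4 = 3 into the melted columns → 680nm.
So row 8 is (S20, 680nm, 35.7); absorbance = 35.7.

35.7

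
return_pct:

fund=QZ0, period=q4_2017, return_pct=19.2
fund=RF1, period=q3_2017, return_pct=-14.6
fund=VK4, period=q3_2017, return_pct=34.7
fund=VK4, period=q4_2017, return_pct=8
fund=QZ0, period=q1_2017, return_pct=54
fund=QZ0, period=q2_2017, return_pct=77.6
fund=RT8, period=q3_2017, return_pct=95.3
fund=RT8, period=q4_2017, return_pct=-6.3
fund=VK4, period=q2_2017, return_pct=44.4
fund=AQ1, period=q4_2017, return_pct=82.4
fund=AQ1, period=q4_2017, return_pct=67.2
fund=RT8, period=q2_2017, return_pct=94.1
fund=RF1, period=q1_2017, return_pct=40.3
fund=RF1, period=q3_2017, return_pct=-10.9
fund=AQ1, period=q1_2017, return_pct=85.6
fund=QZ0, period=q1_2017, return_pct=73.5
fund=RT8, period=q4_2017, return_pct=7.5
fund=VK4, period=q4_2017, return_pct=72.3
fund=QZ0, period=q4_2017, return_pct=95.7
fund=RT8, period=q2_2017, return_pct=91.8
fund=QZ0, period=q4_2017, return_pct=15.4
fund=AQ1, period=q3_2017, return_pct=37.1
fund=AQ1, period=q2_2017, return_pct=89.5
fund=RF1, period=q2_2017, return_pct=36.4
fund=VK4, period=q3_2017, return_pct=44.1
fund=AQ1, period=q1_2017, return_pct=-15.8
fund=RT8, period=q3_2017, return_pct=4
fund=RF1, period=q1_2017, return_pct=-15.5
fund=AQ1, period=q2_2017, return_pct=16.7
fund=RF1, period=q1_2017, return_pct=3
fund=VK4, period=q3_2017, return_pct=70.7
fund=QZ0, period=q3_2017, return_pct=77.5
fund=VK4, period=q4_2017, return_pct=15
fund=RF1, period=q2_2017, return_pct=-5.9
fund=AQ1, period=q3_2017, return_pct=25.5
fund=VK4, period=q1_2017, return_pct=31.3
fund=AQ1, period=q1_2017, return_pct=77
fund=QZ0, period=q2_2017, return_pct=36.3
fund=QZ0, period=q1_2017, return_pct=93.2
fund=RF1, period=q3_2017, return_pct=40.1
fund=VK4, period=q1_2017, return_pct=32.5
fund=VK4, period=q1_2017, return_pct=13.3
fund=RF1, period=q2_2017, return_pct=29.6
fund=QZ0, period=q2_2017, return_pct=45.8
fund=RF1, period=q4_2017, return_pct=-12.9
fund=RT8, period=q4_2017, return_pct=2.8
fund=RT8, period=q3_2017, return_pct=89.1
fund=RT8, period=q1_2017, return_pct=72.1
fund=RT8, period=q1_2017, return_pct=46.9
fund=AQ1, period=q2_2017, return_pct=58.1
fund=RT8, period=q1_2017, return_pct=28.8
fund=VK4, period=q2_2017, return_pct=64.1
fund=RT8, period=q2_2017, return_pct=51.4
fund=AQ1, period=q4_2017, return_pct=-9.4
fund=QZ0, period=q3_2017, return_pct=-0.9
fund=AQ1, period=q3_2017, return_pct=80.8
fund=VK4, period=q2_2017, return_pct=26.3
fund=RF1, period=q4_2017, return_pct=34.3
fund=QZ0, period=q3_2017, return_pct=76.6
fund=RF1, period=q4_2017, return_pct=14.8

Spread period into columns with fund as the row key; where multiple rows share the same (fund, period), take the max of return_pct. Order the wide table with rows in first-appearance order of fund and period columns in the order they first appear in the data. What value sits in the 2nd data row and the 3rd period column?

With rows in first-appearance order of fund, row 2 is fund=RF1. period columns in first-appearance order: q4_2017, q3_2017, q1_2017, q2_2017; column 3 is q1_2017.
Long rows with fund=RF1, period=q1_2017: max(40.3, -15.5, 3) = 40.3.

40.3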